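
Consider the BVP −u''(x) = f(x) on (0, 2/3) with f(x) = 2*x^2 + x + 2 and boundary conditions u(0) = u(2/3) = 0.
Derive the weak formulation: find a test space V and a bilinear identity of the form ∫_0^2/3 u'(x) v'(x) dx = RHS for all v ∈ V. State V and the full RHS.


V = H^1_0(0, 2/3) (so v(0) = v(2/3) = 0); weak form: ∫_0^2/3 u'v' dx = ∫_0^2/3 (2*x^2 + x + 2) v dx for all v ∈ V.

Multiply both sides by a test function v and integrate from 0 to 2/3:
  ∫_0^2/3 −u''(x) v(x) dx = ∫_0^2/3 f(x) v(x) dx.
Integrate the LHS by parts once:
  ∫_0^2/3 −u'' v dx = −[u'(x) v(x)]_0^2/3 + ∫_0^2/3 u'(x) v'(x) dx.
Thus ∫_0^2/3 u'(x) v'(x) dx = ∫_0^2/3 f(x) v(x) dx + [u'(x) v(x)]_0^2/3.
Choose V so that boundary terms are either known or forced to vanish.
u is Dirichlet: u(0) = u(2/3) = 0. Let V = H^1_0(0, 2/3); then v(0) = v(2/3) = 0, and [u' v]_0^2/3 = 0.
Weak formulation: find u (satisfying any essential BC) such that ∫_0^2/3 u'(x) v'(x) dx = ∫_0^2/3 f v dx for all v ∈ V.
Substituting f(x) = 2*x^2 + x + 2, the right-hand side is ∫_0^2/3 (2*x^2 + x + 2) v dx.


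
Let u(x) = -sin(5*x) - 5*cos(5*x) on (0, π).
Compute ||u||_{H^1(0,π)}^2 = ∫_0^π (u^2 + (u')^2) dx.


||u||_{H^1(0,π)}^2 = 338*π

u'(x) = 25*sin(5*x) - 5*cos(5*x).
Expand u² and (u')² and integrate term by term on (0, π), using: for integers n ≥ 1, ∫_0^π sin²(nx) dx = ∫_0^π cos²(nx) dx = π/2; for n ≠ n', ∫_0^π sin(nx)sin(n'x) dx = ∫_0^π cos(nx)cos(n'x) dx = 0; and by product-to-sum, ∫_0^π sin(nx)cos(n'x) dx = ½∫_0^π [sin((n+n')x) + sin((n−n')x)] dx, which is 0 when n+n' is even and 2n/(n²−n'²) when n+n' is odd (it need not vanish on (0, π)).
  u² squared terms: (-1)²·∫sin(5x)² dx = 1·π/2 = π/2;  (-5)²·∫cos(5x)² dx = 25·π/2 = 25*π/2.
  u² cross terms: 2·(-1)·(-5)·∫sin(5x)·cos(5x) dx = 10·(0) = 0.
  So ∫_0^π u² dx = π/2 + 25*π/2 + 0 = 13*π.
  (u')² squared terms: (-5)²·∫cos(5x)² dx = 25·π/2 = 25*π/2;  (25)²·∫sin(5x)² dx = 625·π/2 = 625*π/2.
  (u')² cross terms: 2·(-5)·(25)·∫cos(5x)·sin(5x) dx = -250·(0) = 0.
  So ∫_0^π (u')² dx = 25*π/2 + 625*π/2 + 0 = 325*π.
||u||_{H^1}^2 = (13*π) + (325*π) = 338*π.


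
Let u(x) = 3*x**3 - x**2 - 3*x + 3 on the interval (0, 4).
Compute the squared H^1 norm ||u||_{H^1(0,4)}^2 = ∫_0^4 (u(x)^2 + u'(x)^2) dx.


||u||_{H^1}^2 = 2974616/105

The H^1 norm (squared) on an interval (0, L) is
  ||u||_{H^1}^2 = ∫_0^L u(x)^2 dx + ∫_0^L u'(x)^2 dx.
Compute u'(x) = 9*x**2 - 2*x - 3.
Then u(x)^2 = 9*x**6 - 6*x**5 - 17*x**4 + 24*x**3 + 3*x**2 - 18*x + 9 and u'(x)^2 = 81*x**4 - 36*x**3 - 50*x**2 + 12*x + 9.
Integrate each monomial from 0 to 4 using ∫_0^4 c·x^n dx = c·4^(n+1)/(n+1):
  ∫_0^4 u(x)^2 dx = ∫_0^4 (9*x^6 - 6*x^5 - 17*x^4 + 24*x^3 + 3*x^2 - 18*x + 9) dx. Term by term:
    ∫_0^4 9*x^6 dx = 147456/7;  ∫_0^4 -6*x^5 dx = -4096;  ∫_0^4 -17*x^4 dx = -17408/5;
    ∫_0^4 24*x^3 dx = 1536;  ∫_0^4 3*x^2 dx = 64;  ∫_0^4 -18*x dx = -144;
    ∫_0^4 9 dx = 36.
  Sum: 147456/7 − 4096 − 17408/5 + 1536 + 64 − 144 + 36 = 524284/35.
  ∫_0^4 u'(x)^2 dx = ∫_0^4 (81*x^4 - 36*x^3 - 50*x^2 + 12*x + 9) dx. Term by term:
    ∫_0^4 81*x^4 dx = 82944/5;  ∫_0^4 -36*x^3 dx = -2304;  ∫_0^4 -50*x^2 dx = -3200/3;
    ∫_0^4 12*x dx = 96;  ∫_0^4 9 dx = 36.
  Sum: 82944/5 − 2304 − 3200/3 + 96 + 36 = 200252/15.
Adding: ||u||_{H^1}^2 = 524284/35 + 200252/15 = 2974616/105.


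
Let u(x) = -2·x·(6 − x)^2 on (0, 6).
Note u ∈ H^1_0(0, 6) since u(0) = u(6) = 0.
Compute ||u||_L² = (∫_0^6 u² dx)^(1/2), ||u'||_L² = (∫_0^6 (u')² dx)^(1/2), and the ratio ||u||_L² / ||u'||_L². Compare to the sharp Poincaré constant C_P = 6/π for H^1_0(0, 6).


||u||_L² / ||u'||_L² = 3*sqrt(14)/7 < C_P = 6/π.

u(x) = -2·x·(6 − x)^2, so u'(x) = 6*(2 - x)*(x - 6).
u(x) = -2·x·(6 − x)^2 vanishes at x = 0 and x = 6, so u ∈ H^1_0(0, 6). Differentiate via the product rule and integrate the resulting polynomials term by term.
  ∫_0^6 u² dx = ∫_0^6 (4*x^6 - 96*x^5 + 864*x^4 - 3456*x^3 + 5184*x^2) dx. Term by term:
    ∫_0^6 4*x^6 dx = 1119744/7;  ∫_0^6 -96*x^5 dx = -746496;  ∫_0^6 864*x^4 dx = 6718464/5;
    ∫_0^6 -3456*x^3 dx = -1119744;  ∫_0^6 5184*x^2 dx = 373248.
  Sum: 1119744/7 − 746496 + 6718464/5 − 1119744 + 373248 = 373248/35.
  ∫_0^6 (u')² dx = ∫_0^6 (36*x^4 - 576*x^3 + 3168*x^2 - 6912*x + 5184) dx. Term by term:
    ∫_0^6 36*x^4 dx = 279936/5;  ∫_0^6 -576*x^3 dx = -186624;  ∫_0^6 3168*x^2 dx = 228096;
    ∫_0^6 -6912*x dx = -124416;  ∫_0^6 5184 dx = 31104.
  Sum: 279936/5 − 186624 + 228096 − 124416 + 31104 = 20736/5.
∫_0^6 u² dx = 373248/35, so ||u||_L² = 432*sqrt(70)/35.
∫_0^6 (u')² dx = 20736/5, so ||u'||_L² = 144*sqrt(5)/5.
Ratio ||u||_L² / ||u'||_L² = 3*sqrt(14)/7.
Sharp Poincaré constant on H^1_0(0, 6) is C_P = L/π = 6/π, achieved by sin(π/6·x).
A polynomial bump cannot attain the sharp Poincaré constant (only the first sine eigenfunction does), so the ratio is strictly less than C_P, consistent with ||u||_L² ≤ C_P ||u'||_L².


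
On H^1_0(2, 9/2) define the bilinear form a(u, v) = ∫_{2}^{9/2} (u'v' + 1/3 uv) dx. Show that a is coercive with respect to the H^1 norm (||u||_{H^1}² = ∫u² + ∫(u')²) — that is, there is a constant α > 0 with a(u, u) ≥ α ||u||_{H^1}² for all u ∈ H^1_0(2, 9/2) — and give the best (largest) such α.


α = (25 + 12*π^2)/(3*(25 + 4*π^2))

Coercivity of a(·,·) on H^1_0(2, 9/2) means a(u, u) ≥ α ||u||_{H^1}² for every u ∈ H^1_0.
The interval has length L = 5/2, and Poincaré/coercivity depend only on L. Here a(u, u) = ∫(u')² + (1/3)·∫u².
Here 0 < c = 1/3 < 1. The condition a(u,u) ≥ α||u||_{H^1}² reads (1−α)∫(u')² ≥ (α−c)∫u². Any admissible α is ≤ 1 (rapidly oscillating u have ∫u²/∫(u')² → 0), and α = 1 would force 0 ≥ (1−c)∫u², impossible since c < 1; so 1−α > 0. By the sharp Poincaré inequality on H^1_0 of an interval of length L, ∫(u')² ≥ (π/L)²∫u² with equality for the first sine mode sin(π(x−x₀)/L) (x₀ the left endpoint), so the inequality holds for all u iff (1−α)(π/L)² ≥ α − c, i.e. α ≤ ((π/L)² + c)/((π/L)² + 1) = (1 + c(L/π)²)/(1 + (L/π)²). With (π/L)² = 4*π^2/25 and c = 1/3, the largest admissible constant is α = ((π/L)² + c)/((π/L)² + 1).
Simplifying, α = (25 + 12*π^2)/(3*(25 + 4*π^2)).


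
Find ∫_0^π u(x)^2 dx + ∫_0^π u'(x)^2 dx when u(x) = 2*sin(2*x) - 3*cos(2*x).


||u||_{H^1(0,π)}^2 = 65*π/2

u'(x) = 6*sin(2*x) + 4*cos(2*x).
Expand u² and (u')² and integrate term by term on (0, π), using: for integers n ≥ 1, ∫_0^π sin²(nx) dx = ∫_0^π cos²(nx) dx = π/2; for n ≠ n', ∫_0^π sin(nx)sin(n'x) dx = ∫_0^π cos(nx)cos(n'x) dx = 0; and by product-to-sum, ∫_0^π sin(nx)cos(n'x) dx = ½∫_0^π [sin((n+n')x) + sin((n−n')x)] dx, which is 0 when n+n' is even and 2n/(n²−n'²) when n+n' is odd (it need not vanish on (0, π)).
  u² squared terms: (-3)²·∫cos(2x)² dx = 9·π/2 = 9*π/2;  (2)²·∫sin(2x)² dx = 4·π/2 = 2*π.
  u² cross terms: 2·(-3)·(2)·∫cos(2x)·sin(2x) dx = -12·(0) = 0.
  So ∫_0^π u² dx = 9*π/2 + 2*π + 0 = 13*π/2.
  (u')² squared terms: (4)²·∫cos(2x)² dx = 16·π/2 = 8*π;  (6)²·∫sin(2x)² dx = 36·π/2 = 18*π.
  (u')² cross terms: 2·(4)·(6)·∫cos(2x)·sin(2x) dx = 48·(0) = 0.
  So ∫_0^π (u')² dx = 8*π + 18*π + 0 = 26*π.
||u||_{H^1}^2 = (13*π/2) + (26*π) = 65*π/2.


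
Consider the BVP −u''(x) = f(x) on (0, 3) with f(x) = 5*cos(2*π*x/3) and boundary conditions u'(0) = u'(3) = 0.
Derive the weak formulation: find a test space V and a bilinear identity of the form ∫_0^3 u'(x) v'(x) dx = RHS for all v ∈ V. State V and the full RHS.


V = H^1(0, 3) (no boundary constraint on v; u is determined up to an additive constant); weak form: ∫_0^3 u'v' dx = ∫_0^3 (5*cos(2*π*x/3)) v dx for all v ∈ V.

Multiply both sides by a test function v and integrate from 0 to 3:
  ∫_0^3 −u''(x) v(x) dx = ∫_0^3 f(x) v(x) dx.
Integrate the LHS by parts once:
  ∫_0^3 −u'' v dx = −[u'(x) v(x)]_0^3 + ∫_0^3 u'(x) v'(x) dx.
Thus ∫_0^3 u'(x) v'(x) dx = ∫_0^3 f(x) v(x) dx + [u'(x) v(x)]_0^3.
Choose V so that boundary terms are either known or forced to vanish.
u has homogeneous Neumann: u'(0) = u'(3) = 0. So [u' v]_0^3 = 0·v(3) − 0·v(0) = 0 for any v; take V = H^1(0, 3).
Weak formulation: find u (satisfying any essential BC) such that ∫_0^3 u'(x) v'(x) dx = ∫_0^3 f v dx for all v ∈ V (homogeneous Neumann, so boundary terms vanish).
Substituting f(x) = 5*cos(2*π*x/3), the right-hand side is ∫_0^3 (5*cos(2*π*x/3)) v dx.
Compatibility check (pure Neumann): taking v ≡ 1 ∈ V gives 0 = ∫_0^3 f dx + (0) − (0), i.e. ∫_0^3 f dx must equal u'(0) − u'(3) = 0. Indeed ∫_0^3 (5*cos(2*π*x/3)) dx = 0, so the data are compatible. The solution is then unique only up to an additive constant (fix it e.g. by requiring ∫_0^3 u dx = 0).


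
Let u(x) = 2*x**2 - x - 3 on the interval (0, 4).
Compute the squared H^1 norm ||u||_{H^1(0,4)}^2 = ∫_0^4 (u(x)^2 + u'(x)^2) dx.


||u||_{H^1}^2 = 10408/15

The H^1 norm (squared) on an interval (0, L) is
  ||u||_{H^1}^2 = ∫_0^L u(x)^2 dx + ∫_0^L u'(x)^2 dx.
Compute u'(x) = 4*x - 1.
Then u(x)^2 = 4*x**4 - 4*x**3 - 11*x**2 + 6*x + 9 and u'(x)^2 = 16*x**2 - 8*x + 1.
Integrate each monomial from 0 to 4 using ∫_0^4 c·x^n dx = c·4^(n+1)/(n+1):
  ∫_0^4 u(x)^2 dx = ∫_0^4 (4*x^4 - 4*x^3 - 11*x^2 + 6*x + 9) dx. Term by term:
    ∫_0^4 4*x^4 dx = 4096/5;  ∫_0^4 -4*x^3 dx = -256;  ∫_0^4 -11*x^2 dx = -704/3;
    ∫_0^4 6*x dx = 48;  ∫_0^4 9 dx = 36.
  Sum: 4096/5 − 256 − 704/3 + 48 + 36 = 6188/15.
  ∫_0^4 u'(x)^2 dx = ∫_0^4 (16*x^2 - 8*x + 1) dx. Term by term:
    ∫_0^4 16*x^2 dx = 1024/3;  ∫_0^4 -8*x dx = -64;  ∫_0^4 1 dx = 4.
  Sum: 1024/3 − 64 + 4 = 844/3.
Adding: ||u||_{H^1}^2 = 6188/15 + 844/3 = 10408/15.


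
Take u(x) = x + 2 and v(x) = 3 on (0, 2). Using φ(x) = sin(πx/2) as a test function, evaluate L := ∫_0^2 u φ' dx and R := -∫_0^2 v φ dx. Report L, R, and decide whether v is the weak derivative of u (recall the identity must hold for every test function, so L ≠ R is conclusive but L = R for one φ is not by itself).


LHS = -4/π, RHS = -12/π. No, v is not the weak derivative of u.

u(x) = x + 2, classical derivative u'(x) = 1.
φ(x) = sin(πx/2), so φ'(x) = π*cos(π*x/2)/2.
Note φ(0) = φ(2) = 0, so the boundary term u·φ vanishes.
LHS = ∫_0^2 u(x) φ'(x) dx = ∫_0^2 (π*x*cos(π*x/2)/2 + π*cos(π*x/2)) dx. Term by term:
  ∫_0^2 π*cos(π*x/2) dx = 0;  ∫_0^2 π*x*cos(π*x/2)/2 dx = -4/π.
Sum: 0 − 4/π = -4/π.
So LHS = -4/π.
∫_0^2 v(x) φ(x) dx = ∫_0^2 (3*sin(π*x/2)) dx. Term by term:
  ∫_0^2 3*sin(π*x/2) dx = 12/π.
So RHS = -∫_0^2 v(x) φ(x) dx = -12/π.
LHS − RHS = 8/π ≠ 0, so the identity fails.
(For a valid weak derivative the identity must hold for EVERY test function, in particular this one. The failure shows v is NOT the weak derivative of u.)
Correct weak derivative would be u'(x) = 1.


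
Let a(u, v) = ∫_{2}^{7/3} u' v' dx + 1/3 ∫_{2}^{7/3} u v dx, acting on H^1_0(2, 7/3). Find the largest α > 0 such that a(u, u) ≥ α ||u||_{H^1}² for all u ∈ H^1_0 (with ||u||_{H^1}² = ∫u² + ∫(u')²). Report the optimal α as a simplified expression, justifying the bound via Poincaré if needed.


α = (1 + 27*π^2)/(3*(1 + 9*π^2))

Coercivity of a(·,·) on H^1_0(2, 7/3) means a(u, u) ≥ α ||u||_{H^1}² for every u ∈ H^1_0.
The interval has length L = 1/3, and Poincaré/coercivity depend only on L. Here a(u, u) = ∫(u')² + (1/3)·∫u².
Here 0 < c = 1/3 < 1. The condition a(u,u) ≥ α||u||_{H^1}² reads (1−α)∫(u')² ≥ (α−c)∫u². Any admissible α is ≤ 1 (rapidly oscillating u have ∫u²/∫(u')² → 0), and α = 1 would force 0 ≥ (1−c)∫u², impossible since c < 1; so 1−α > 0. By the sharp Poincaré inequality on H^1_0 of an interval of length L, ∫(u')² ≥ (π/L)²∫u² with equality for the first sine mode sin(π(x−x₀)/L) (x₀ the left endpoint), so the inequality holds for all u iff (1−α)(π/L)² ≥ α − c, i.e. α ≤ ((π/L)² + c)/((π/L)² + 1) = (1 + c(L/π)²)/(1 + (L/π)²). With (π/L)² = 9*π^2 and c = 1/3, the largest admissible constant is α = ((π/L)² + c)/((π/L)² + 1).
Simplifying, α = (1 + 27*π^2)/(3*(1 + 9*π^2)).


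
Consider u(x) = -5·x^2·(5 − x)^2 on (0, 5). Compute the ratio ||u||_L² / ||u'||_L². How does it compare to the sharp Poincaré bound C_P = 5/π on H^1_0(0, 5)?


||u||_L² / ||u'||_L² = 5*sqrt(3)/6 < C_P = 5/π.

u(x) = -5·x^2·(5 − x)^2, so u'(x) = 10*x*(x*(5 - x) - (x - 5)^2).
u(x) = -5·x^2·(5 − x)^2 vanishes at x = 0 and x = 5, so u ∈ H^1_0(0, 5). Differentiate via the product rule and integrate the resulting polynomials term by term.
  ∫_0^5 u² dx = ∫_0^5 (25*x^8 - 500*x^7 + 3750*x^6 - 12500*x^5 + 15625*x^4) dx. Term by term:
    ∫_0^5 25*x^8 dx = 48828125/9;  ∫_0^5 -500*x^7 dx = -48828125/2;  ∫_0^5 3750*x^6 dx = 292968750/7;
    ∫_0^5 -12500*x^5 dx = -97656250/3;  ∫_0^5 15625*x^4 dx = 9765625.
  Sum: 48828125/9 − 48828125/2 + 292968750/7 − 97656250/3 + 9765625 = 9765625/126.
  ∫_0^5 (u')² dx = ∫_0^5 (400*x^6 - 6000*x^5 + 32500*x^4 - 75000*x^3 + 62500*x^2) dx. Term by term:
    ∫_0^5 400*x^6 dx = 31250000/7;  ∫_0^5 -6000*x^5 dx = -15625000;  ∫_0^5 32500*x^4 dx = 20312500;
    ∫_0^5 -75000*x^3 dx = -11718750;  ∫_0^5 62500*x^2 dx = 7812500/3.
  Sum: 31250000/7 − 15625000 + 20312500 − 11718750 + 7812500/3 = 781250/21.
∫_0^5 u² dx = 9765625/126, so ||u||_L² = 3125*sqrt(14)/42.
∫_0^5 (u')² dx = 781250/21, so ||u'||_L² = 625*sqrt(42)/21.
Ratio ||u||_L² / ||u'||_L² = 5*sqrt(3)/6.
Sharp Poincaré constant on H^1_0(0, 5) is C_P = L/π = 5/π, achieved by sin(π/5·x).
A polynomial bump cannot attain the sharp Poincaré constant (only the first sine eigenfunction does), so the ratio is strictly less than C_P, consistent with ||u||_L² ≤ C_P ||u'||_L².


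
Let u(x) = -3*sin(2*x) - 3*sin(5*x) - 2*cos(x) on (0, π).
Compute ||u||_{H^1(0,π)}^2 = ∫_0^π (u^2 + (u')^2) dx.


||u||_{H^1(0,π)}^2 = 32 + 287*π/2

u'(x) = 2*sin(x) - 6*cos(2*x) - 15*cos(5*x).
Expand u² and (u')² and integrate term by term on (0, π), using: for integers n ≥ 1, ∫_0^π sin²(nx) dx = ∫_0^π cos²(nx) dx = π/2; for n ≠ n', ∫_0^π sin(nx)sin(n'x) dx = ∫_0^π cos(nx)cos(n'x) dx = 0; and by product-to-sum, ∫_0^π sin(nx)cos(n'x) dx = ½∫_0^π [sin((n+n')x) + sin((n−n')x)] dx, which is 0 when n+n' is even and 2n/(n²−n'²) when n+n' is odd (it need not vanish on (0, π)).
  u² squared terms: (-3)²·∫sin(2x)² dx = 9·π/2 = 9*π/2;  (-3)²·∫sin(5x)² dx = 9·π/2 = 9*π/2;  (-2)²·∫cos(x)² dx = 4·π/2 = 2*π.
  u² cross terms: 2·(-3)·(-3)·∫sin(2x)·sin(5x) dx = 18·(0) = 0;  2·(-3)·(-2)·∫sin(2x)·cos(x) dx = 12·(4/3) = 16;  2·(-3)·(-2)·∫sin(5x)·cos(x) dx = 12·(0) = 0.
  So ∫_0^π u² dx = 9*π/2 + 9*π/2 + 2*π + 0 + 16 + 0 = 16 + 11*π.
  (u')² squared terms: (-15)²·∫cos(5x)² dx = 225·π/2 = 225*π/2;  (-6)²·∫cos(2x)² dx = 36·π/2 = 18*π;  (2)²·∫sin(x)² dx = 4·π/2 = 2*π.
  (u')² cross terms: 2·(-15)·(-6)·∫cos(5x)·cos(2x) dx = 180·(0) = 0;  2·(-15)·(2)·∫cos(5x)·sin(x) dx = -60·(0) = 0;  2·(-6)·(2)·∫cos(2x)·sin(x) dx = -24·(-2/3) = 16.
  So ∫_0^π (u')² dx = 225*π/2 + 18*π + 2*π + 0 + 0 + 16 = 16 + 265*π/2.
||u||_{H^1}^2 = (16 + 11*π) + (16 + 265*π/2) = 32 + 287*π/2.


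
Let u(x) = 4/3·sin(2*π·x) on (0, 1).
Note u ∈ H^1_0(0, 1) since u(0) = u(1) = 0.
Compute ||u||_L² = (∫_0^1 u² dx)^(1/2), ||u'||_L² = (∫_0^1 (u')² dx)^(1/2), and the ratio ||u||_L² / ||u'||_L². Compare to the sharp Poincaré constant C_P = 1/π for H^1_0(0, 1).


||u||_L² / ||u'||_L² = 1/(2*π) < C_P = 1/π.

u(x) = 4/3·sin(2*π·x), so u'(x) = 8*π*cos(2*π*x)/3.
Writing u(x) = A·sin(kπx/L) with A = 4/3 and k = 2, use ∫_0^L sin²(kπx/L) dx = L/2 and ∫_0^L cos²(kπx/L) dx = L/2.
u² = 16/9·sin²(2*π·x) and (u')² = 64*π^2/9·cos²(2*π·x), and each of sin², cos² integrates to L/2 = 1/2 over (0, 1).
∫_0^1 u² dx = 8/9, so ||u||_L² = 2*sqrt(2)/3.
∫_0^1 (u')² dx = 32*π^2/9, so ||u'||_L² = 4*sqrt(2)*π/3.
Ratio ||u||_L² / ||u'||_L² = 1/(2*π).
Sharp Poincaré constant on H^1_0(0, 1) is C_P = L/π = 1/π, achieved by sin(π·x).
This is the k = 2 harmonic; the ratio L/(kπ) is strictly less than C_P = L/π, consistent with the sharp inequality ||u||_L² ≤ C_P ||u'||_L².


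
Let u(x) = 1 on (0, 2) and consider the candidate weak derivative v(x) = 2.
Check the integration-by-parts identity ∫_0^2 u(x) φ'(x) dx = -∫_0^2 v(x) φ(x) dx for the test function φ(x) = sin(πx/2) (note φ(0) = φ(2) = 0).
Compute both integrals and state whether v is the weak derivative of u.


LHS = 0, RHS = -8/π. No, v is not the weak derivative of u.

u(x) = 1, classical derivative u'(x) = 0.
φ(x) = sin(πx/2), so φ'(x) = π*cos(π*x/2)/2.
Note φ(0) = φ(2) = 0, so the boundary term u·φ vanishes.
LHS = ∫_0^2 u(x) φ'(x) dx = ∫_0^2 (π*cos(π*x/2)/2) dx. Term by term:
  ∫_0^2 π*cos(π*x/2)/2 dx = 0.
So LHS = 0.
∫_0^2 v(x) φ(x) dx = ∫_0^2 (2*sin(π*x/2)) dx. Term by term:
  ∫_0^2 2*sin(π*x/2) dx = 8/π.
So RHS = -∫_0^2 v(x) φ(x) dx = -8/π.
LHS − RHS = 8/π ≠ 0, so the identity fails.
(For a valid weak derivative the identity must hold for EVERY test function, in particular this one. The failure shows v is NOT the weak derivative of u.)
Correct weak derivative would be u'(x) = 0.


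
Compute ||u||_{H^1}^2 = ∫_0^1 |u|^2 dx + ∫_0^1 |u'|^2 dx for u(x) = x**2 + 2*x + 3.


||u||_{H^1}^2 = 433/15

The H^1 norm (squared) on an interval (0, L) is
  ||u||_{H^1}^2 = ∫_0^L u(x)^2 dx + ∫_0^L u'(x)^2 dx.
Compute u'(x) = 2*x + 2.
Then u(x)^2 = x**4 + 4*x**3 + 10*x**2 + 12*x + 9 and u'(x)^2 = 4*x**2 + 8*x + 4.
Integrate each monomial from 0 to 1 using ∫_0^1 c·x^n dx = c·1^(n+1)/(n+1):
  ∫_0^1 u(x)^2 dx = ∫_0^1 (x^4 + 4*x^3 + 10*x^2 + 12*x + 9) dx. Term by term:
    ∫_0^1 x^4 dx = 1/5;  ∫_0^1 4*x^3 dx = 1;  ∫_0^1 10*x^2 dx = 10/3;
    ∫_0^1 12*x dx = 6;  ∫_0^1 9 dx = 9.
  Sum: 1/5 + 1 + 10/3 + 6 + 9 = 293/15.
  ∫_0^1 u'(x)^2 dx = ∫_0^1 (4*x^2 + 8*x + 4) dx. Term by term:
    ∫_0^1 4*x^2 dx = 4/3;  ∫_0^1 8*x dx = 4;  ∫_0^1 4 dx = 4.
  Sum: 4/3 + 4 + 4 = 28/3.
Adding: ||u||_{H^1}^2 = 293/15 + 28/3 = 433/15.


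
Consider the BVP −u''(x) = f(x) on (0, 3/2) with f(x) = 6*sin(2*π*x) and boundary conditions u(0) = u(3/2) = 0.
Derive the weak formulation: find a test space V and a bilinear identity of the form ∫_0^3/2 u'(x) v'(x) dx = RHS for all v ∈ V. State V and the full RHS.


V = H^1_0(0, 3/2) (so v(0) = v(3/2) = 0); weak form: ∫_0^3/2 u'v' dx = ∫_0^3/2 (6*sin(2*π*x)) v dx for all v ∈ V.

Multiply both sides by a test function v and integrate from 0 to 3/2:
  ∫_0^3/2 −u''(x) v(x) dx = ∫_0^3/2 f(x) v(x) dx.
Integrate the LHS by parts once:
  ∫_0^3/2 −u'' v dx = −[u'(x) v(x)]_0^3/2 + ∫_0^3/2 u'(x) v'(x) dx.
Thus ∫_0^3/2 u'(x) v'(x) dx = ∫_0^3/2 f(x) v(x) dx + [u'(x) v(x)]_0^3/2.
Choose V so that boundary terms are either known or forced to vanish.
u is Dirichlet: u(0) = u(3/2) = 0. Let V = H^1_0(0, 3/2); then v(0) = v(3/2) = 0, and [u' v]_0^3/2 = 0.
Weak formulation: find u (satisfying any essential BC) such that ∫_0^3/2 u'(x) v'(x) dx = ∫_0^3/2 f v dx for all v ∈ V.
Substituting f(x) = 6*sin(2*π*x), the right-hand side is ∫_0^3/2 (6*sin(2*π*x)) v dx.


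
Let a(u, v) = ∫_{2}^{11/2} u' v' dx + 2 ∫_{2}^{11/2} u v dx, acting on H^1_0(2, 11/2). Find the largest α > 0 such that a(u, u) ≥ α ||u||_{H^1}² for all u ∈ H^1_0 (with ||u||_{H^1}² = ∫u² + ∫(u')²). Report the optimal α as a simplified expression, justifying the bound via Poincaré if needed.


α = 1

Coercivity of a(·,·) on H^1_0(2, 11/2) means a(u, u) ≥ α ||u||_{H^1}² for every u ∈ H^1_0.
The interval has length L = 7/2, and Poincaré/coercivity depend only on L. Here a(u, u) = ∫(u')² + (2)·∫u².
Here c = 2 ≥ 1, so a(u,u) = ∫(u')² + c∫u² ≥ ∫(u')² + ∫u² = ||u||_{H^1}², i.e. α = 1 works. No larger α is possible: a(u,u) ≥ α||u||_{H^1}² means (1−α)∫(u')² ≥ (α−c)∫u², and for the modes u_n = sin(nπ(x−x₀)/L) (x₀ the left endpoint) one has ∫u_n²/∫(u_n')² = (L/(nπ))² → 0, so a(u_n,u_n)/||u_n||_{H^1}² → 1. Hence the optimal constant is α = 1.
Therefore α = 1.


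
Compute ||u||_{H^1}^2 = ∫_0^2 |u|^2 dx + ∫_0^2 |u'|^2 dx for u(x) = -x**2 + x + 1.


||u||_{H^1}^2 = 32/5

The H^1 norm (squared) on an interval (0, L) is
  ||u||_{H^1}^2 = ∫_0^L u(x)^2 dx + ∫_0^L u'(x)^2 dx.
Compute u'(x) = 1 - 2*x.
Then u(x)^2 = x**4 - 2*x**3 - x**2 + 2*x + 1 and u'(x)^2 = 4*x**2 - 4*x + 1.
Integrate each monomial from 0 to 2 using ∫_0^2 c·x^n dx = c·2^(n+1)/(n+1):
  ∫_0^2 u(x)^2 dx = ∫_0^2 (x^4 - 2*x^3 - x^2 + 2*x + 1) dx. Term by term:
    ∫_0^2 x^4 dx = 32/5;  ∫_0^2 -2*x^3 dx = -8;  ∫_0^2 -x^2 dx = -8/3;
    ∫_0^2 2*x dx = 4;  ∫_0^2 1 dx = 2.
  Sum: 32/5 − 8 − 8/3 + 4 + 2 = 26/15.
  ∫_0^2 u'(x)^2 dx = ∫_0^2 (4*x^2 - 4*x + 1) dx. Term by term:
    ∫_0^2 4*x^2 dx = 32/3;  ∫_0^2 -4*x dx = -8;  ∫_0^2 1 dx = 2.
  Sum: 32/3 − 8 + 2 = 14/3.
Adding: ||u||_{H^1}^2 = 26/15 + 14/3 = 32/5.


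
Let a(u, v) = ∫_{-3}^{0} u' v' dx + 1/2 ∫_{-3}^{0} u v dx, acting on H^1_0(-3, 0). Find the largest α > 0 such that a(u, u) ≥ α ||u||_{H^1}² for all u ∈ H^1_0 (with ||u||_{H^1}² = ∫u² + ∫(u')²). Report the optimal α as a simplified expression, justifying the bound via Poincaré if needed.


α = (9/2 + π^2)/(9 + π^2)

Coercivity of a(·,·) on H^1_0(-3, 0) means a(u, u) ≥ α ||u||_{H^1}² for every u ∈ H^1_0.
The interval has length L = 3, and Poincaré/coercivity depend only on L. Here a(u, u) = ∫(u')² + (1/2)·∫u².
Here 0 < c = 1/2 < 1. The condition a(u,u) ≥ α||u||_{H^1}² reads (1−α)∫(u')² ≥ (α−c)∫u². Any admissible α is ≤ 1 (rapidly oscillating u have ∫u²/∫(u')² → 0), and α = 1 would force 0 ≥ (1−c)∫u², impossible since c < 1; so 1−α > 0. By the sharp Poincaré inequality on H^1_0 of an interval of length L, ∫(u')² ≥ (π/L)²∫u² with equality for the first sine mode sin(π(x−x₀)/L) (x₀ the left endpoint), so the inequality holds for all u iff (1−α)(π/L)² ≥ α − c, i.e. α ≤ ((π/L)² + c)/((π/L)² + 1) = (1 + c(L/π)²)/(1 + (L/π)²). With (π/L)² = π^2/9 and c = 1/2, the largest admissible constant is α = ((π/L)² + c)/((π/L)² + 1).
Simplifying, α = (9/2 + π^2)/(9 + π^2).


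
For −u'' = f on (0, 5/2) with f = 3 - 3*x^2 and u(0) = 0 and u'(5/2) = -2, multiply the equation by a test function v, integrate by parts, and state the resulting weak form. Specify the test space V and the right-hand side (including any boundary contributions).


V = {v ∈ H^1(0, 5/2) : v(0) = 0} (test functions vanish at x = 0 where u is specified); weak form: ∫_0^5/2 u'v' dx = ∫_0^5/2 (3 - 3*x^2) v dx − 2·v(5/2) for all v ∈ V.

Multiply both sides by a test function v and integrate from 0 to 5/2:
  ∫_0^5/2 −u''(x) v(x) dx = ∫_0^5/2 f(x) v(x) dx.
Integrate the LHS by parts once:
  ∫_0^5/2 −u'' v dx = −[u'(x) v(x)]_0^5/2 + ∫_0^5/2 u'(x) v'(x) dx.
Thus ∫_0^5/2 u'(x) v'(x) dx = ∫_0^5/2 f(x) v(x) dx + [u'(x) v(x)]_0^5/2.
Choose V so that boundary terms are either known or forced to vanish.
Mixed BC: u(0) = 0 (Dirichlet) and u'(5/2) = -2 (Neumann). Define V = {v ∈ H^1(0, 5/2) : v(0) = 0}. Then [u' v]_0^5/2 = u'(5/2)·v(5/2) − u'(0)·0 = − 2·v(5/2).
Weak formulation: find u (satisfying any essential BC) such that ∫_0^5/2 u'(x) v'(x) dx = ∫_0^5/2 f v dx − 2·v(5/2) for all v ∈ V (Dirichlet at 0 absorbed into V; Neumann datum at x = 5/2 contributes the boundary term).
Substituting f(x) = 3 - 3*x^2, the right-hand side is ∫_0^5/2 (3 - 3*x^2) v dx − 2·v(5/2).


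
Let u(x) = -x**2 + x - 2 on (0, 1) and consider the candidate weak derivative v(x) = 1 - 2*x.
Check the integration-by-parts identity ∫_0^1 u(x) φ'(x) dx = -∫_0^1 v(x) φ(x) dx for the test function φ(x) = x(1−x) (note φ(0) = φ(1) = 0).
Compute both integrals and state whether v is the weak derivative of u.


LHS = 0, RHS = 0. Yes, v = u' weakly.

u(x) = -x**2 + x - 2, classical derivative u'(x) = 1 - 2*x.
φ(x) = x(1−x), so φ'(x) = 1 - 2*x.
Note φ(0) = φ(1) = 0, so the boundary term u·φ vanishes.
LHS = ∫_0^1 u(x) φ'(x) dx = ∫_0^1 (2*x^3 - 3*x^2 + 5*x - 2) dx. Term by term:
  ∫_0^1 2*x^3 dx = 1/2;  ∫_0^1 -3*x^2 dx = -1;  ∫_0^1 5*x dx = 5/2;
  ∫_0^1 -2 dx = -2.
Sum: 1/2 − 1 + 5/2 − 2 = 0.
So LHS = 0.
∫_0^1 v(x) φ(x) dx = ∫_0^1 (2*x^3 - 3*x^2 + x) dx. Term by term:
  ∫_0^1 2*x^3 dx = 1/2;  ∫_0^1 -3*x^2 dx = -1;  ∫_0^1 x dx = 1/2.
Sum: 1/2 − 1 + 1/2 = 0.
So RHS = -∫_0^1 v(x) φ(x) dx = 0.
LHS = RHS, so the identity holds for this test φ.
Moreover u is smooth here and v(x) = u'(x) = 1 - 2*x pointwise, so the identity holds for every test function. Hence v is the weak derivative of u.


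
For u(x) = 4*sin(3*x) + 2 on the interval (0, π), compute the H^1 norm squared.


||u||_{H^1(0,π)}^2 = 32/3 + 84*π

u'(x) = 12*cos(3*x).
Expand u² and (u')² and integrate term by term on (0, π), using: for integers n ≥ 1, ∫_0^π sin²(nx) dx = ∫_0^π cos²(nx) dx = π/2; for n ≠ n', ∫_0^π sin(nx)sin(n'x) dx = ∫_0^π cos(nx)cos(n'x) dx = 0; and by product-to-sum, ∫_0^π sin(nx)cos(n'x) dx = ½∫_0^π [sin((n+n')x) + sin((n−n')x)] dx, which is 0 when n+n' is even and 2n/(n²−n'²) when n+n' is odd (it need not vanish on (0, π)). For the constant mode: ∫_0^π 1 dx = π, ∫_0^π cos(nx) dx = 0, ∫_0^π sin(nx) dx = (1−(−1)^n)/n.
  u² squared terms: (2)²·∫1 dx = 4·π = 4*π;  (4)²·∫sin(3x)² dx = 16·π/2 = 8*π.
  u² cross terms: 2·(2)·(4)·∫1·sin(3x) dx = 16·(2/3) = 32/3.
  So ∫_0^π u² dx = 4*π + 8*π + 32/3 = 32/3 + 12*π.
  (u')² squared terms: (12)²·∫cos(3x)² dx = 144·π/2 = 72*π.
  So ∫_0^π (u')² dx = 72*π.
||u||_{H^1}^2 = (32/3 + 12*π) + (72*π) = 32/3 + 84*π.


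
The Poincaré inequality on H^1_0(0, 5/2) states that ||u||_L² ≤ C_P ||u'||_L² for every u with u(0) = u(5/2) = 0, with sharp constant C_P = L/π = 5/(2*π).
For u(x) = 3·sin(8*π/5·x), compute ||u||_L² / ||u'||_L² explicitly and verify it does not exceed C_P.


||u||_L² / ||u'||_L² = 5/(8*π) < C_P = 5/(2*π).

u(x) = 3·sin(8*π/5·x), so u'(x) = 24*π*cos(8*π*x/5)/5.
Writing u(x) = A·sin(kπx/L) with A = 3 and k = 4, use ∫_0^L sin²(kπx/L) dx = L/2 and ∫_0^L cos²(kπx/L) dx = L/2.
u² = 9·sin²(8*π/5·x) and (u')² = 576*π^2/25·cos²(8*π/5·x), and each of sin², cos² integrates to L/2 = 5/4 over (0, 5/2).
∫_0^5/2 u² dx = 45/4, so ||u||_L² = 3*sqrt(5)/2.
∫_0^5/2 (u')² dx = 144*π^2/5, so ||u'||_L² = 12*sqrt(5)*π/5.
Ratio ||u||_L² / ||u'||_L² = 5/(8*π).
Sharp Poincaré constant on H^1_0(0, 5/2) is C_P = L/π = 5/(2*π), achieved by sin(2*π/5·x).
This is the k = 4 harmonic; the ratio L/(kπ) is strictly less than C_P = L/π, consistent with the sharp inequality ||u||_L² ≤ C_P ||u'||_L².


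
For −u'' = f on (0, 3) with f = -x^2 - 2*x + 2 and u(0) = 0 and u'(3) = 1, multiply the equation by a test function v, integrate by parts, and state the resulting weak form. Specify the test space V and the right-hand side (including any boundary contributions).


V = {v ∈ H^1(0, 3) : v(0) = 0} (test functions vanish at x = 0 where u is specified); weak form: ∫_0^3 u'v' dx = ∫_0^3 (-x^2 - 2*x + 2) v dx + v(3) for all v ∈ V.

Multiply both sides by a test function v and integrate from 0 to 3:
  ∫_0^3 −u''(x) v(x) dx = ∫_0^3 f(x) v(x) dx.
Integrate the LHS by parts once:
  ∫_0^3 −u'' v dx = −[u'(x) v(x)]_0^3 + ∫_0^3 u'(x) v'(x) dx.
Thus ∫_0^3 u'(x) v'(x) dx = ∫_0^3 f(x) v(x) dx + [u'(x) v(x)]_0^3.
Choose V so that boundary terms are either known or forced to vanish.
Mixed BC: u(0) = 0 (Dirichlet) and u'(3) = 1 (Neumann). Define V = {v ∈ H^1(0, 3) : v(0) = 0}. Then [u' v]_0^3 = u'(3)·v(3) − u'(0)·0 = v(3).
Weak formulation: find u (satisfying any essential BC) such that ∫_0^3 u'(x) v'(x) dx = ∫_0^3 f v dx + v(3) for all v ∈ V (Dirichlet at 0 absorbed into V; Neumann datum at x = 3 contributes the boundary term).
Substituting f(x) = -x^2 - 2*x + 2, the right-hand side is ∫_0^3 (-x^2 - 2*x + 2) v dx + v(3).


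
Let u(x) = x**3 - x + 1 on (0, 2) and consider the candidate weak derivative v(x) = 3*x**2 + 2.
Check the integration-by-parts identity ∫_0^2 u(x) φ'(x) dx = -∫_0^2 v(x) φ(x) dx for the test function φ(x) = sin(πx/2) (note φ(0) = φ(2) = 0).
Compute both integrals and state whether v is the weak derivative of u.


LHS = -20/π + 96/π^3, RHS = -32/π + 96/π^3. No, v is not the weak derivative of u.

u(x) = x**3 - x + 1, classical derivative u'(x) = 3*x**2 - 1.
φ(x) = sin(πx/2), so φ'(x) = π*cos(π*x/2)/2.
Note φ(0) = φ(2) = 0, so the boundary term u·φ vanishes.
LHS = ∫_0^2 u(x) φ'(x) dx = ∫_0^2 (π*x^3*cos(π*x/2)/2 - π*x*cos(π*x/2)/2 + π*cos(π*x/2)/2) dx. Term by term:
  ∫_0^2 π*cos(π*x/2)/2 dx = 0;  ∫_0^2 π*x^3*cos(π*x/2)/2 dx = -24/π + 96/π^3;  ∫_0^2 -π*x*cos(π*x/2)/2 dx = 4/π.
Sum: 0 + -24/π + 96/π^3 + 4/π = -20/π + 96/π^3.
So LHS = -20/π + 96/π^3.
∫_0^2 v(x) φ(x) dx = ∫_0^2 (3*x^2*sin(π*x/2) + 2*sin(π*x/2)) dx. Term by term:
  ∫_0^2 2*sin(π*x/2) dx = 8/π;  ∫_0^2 3*x^2*sin(π*x/2) dx = -96/π^3 + 24/π.
Sum: 8/π + -96/π^3 + 24/π = -96/π^3 + 32/π.
So RHS = -∫_0^2 v(x) φ(x) dx = -32/π + 96/π^3.
LHS − RHS = 12/π ≠ 0, so the identity fails.
(For a valid weak derivative the identity must hold for EVERY test function, in particular this one. The failure shows v is NOT the weak derivative of u.)
Correct weak derivative would be u'(x) = 3*x**2 - 1.


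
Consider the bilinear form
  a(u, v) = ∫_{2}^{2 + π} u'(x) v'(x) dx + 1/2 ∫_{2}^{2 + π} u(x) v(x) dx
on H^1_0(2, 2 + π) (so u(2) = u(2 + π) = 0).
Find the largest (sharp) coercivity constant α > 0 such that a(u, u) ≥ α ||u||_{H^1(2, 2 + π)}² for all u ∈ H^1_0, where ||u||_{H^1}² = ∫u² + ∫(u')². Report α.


α = 3/4

Coercivity of a(·,·) on H^1_0(2, 2 + π) means a(u, u) ≥ α ||u||_{H^1}² for every u ∈ H^1_0.
The interval has length L = π, and Poincaré/coercivity depend only on L. Here a(u, u) = ∫(u')² + (1/2)·∫u².
Here 0 < c = 1/2 < 1. The condition a(u,u) ≥ α||u||_{H^1}² reads (1−α)∫(u')² ≥ (α−c)∫u². Any admissible α is ≤ 1 (rapidly oscillating u have ∫u²/∫(u')² → 0), and α = 1 would force 0 ≥ (1−c)∫u², impossible since c < 1; so 1−α > 0. By the sharp Poincaré inequality on H^1_0 of an interval of length L, ∫(u')² ≥ (π/L)²∫u² with equality for the first sine mode sin(π(x−x₀)/L) (x₀ the left endpoint), so the inequality holds for all u iff (1−α)(π/L)² ≥ α − c, i.e. α ≤ ((π/L)² + c)/((π/L)² + 1) = (1 + c(L/π)²)/(1 + (L/π)²). With (π/L)² = 1 and c = 1/2, the largest admissible constant is α = ((π/L)² + c)/((π/L)² + 1).
Simplifying, α = 3/4.


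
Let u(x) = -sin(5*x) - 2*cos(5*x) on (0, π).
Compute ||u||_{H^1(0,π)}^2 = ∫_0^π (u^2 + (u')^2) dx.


||u||_{H^1(0,π)}^2 = 65*π

u'(x) = 10*sin(5*x) - 5*cos(5*x).
Expand u² and (u')² and integrate term by term on (0, π), using: for integers n ≥ 1, ∫_0^π sin²(nx) dx = ∫_0^π cos²(nx) dx = π/2; for n ≠ n', ∫_0^π sin(nx)sin(n'x) dx = ∫_0^π cos(nx)cos(n'x) dx = 0; and by product-to-sum, ∫_0^π sin(nx)cos(n'x) dx = ½∫_0^π [sin((n+n')x) + sin((n−n')x)] dx, which is 0 when n+n' is even and 2n/(n²−n'²) when n+n' is odd (it need not vanish on (0, π)).
  u² squared terms: (-1)²·∫sin(5x)² dx = 1·π/2 = π/2;  (-2)²·∫cos(5x)² dx = 4·π/2 = 2*π.
  u² cross terms: 2·(-1)·(-2)·∫sin(5x)·cos(5x) dx = 4·(0) = 0.
  So ∫_0^π u² dx = π/2 + 2*π + 0 = 5*π/2.
  (u')² squared terms: (-5)²·∫cos(5x)² dx = 25·π/2 = 25*π/2;  (10)²·∫sin(5x)² dx = 100·π/2 = 50*π.
  (u')² cross terms: 2·(-5)·(10)·∫cos(5x)·sin(5x) dx = -100·(0) = 0.
  So ∫_0^π (u')² dx = 25*π/2 + 50*π + 0 = 125*π/2.
||u||_{H^1}^2 = (5*π/2) + (125*π/2) = 65*π.


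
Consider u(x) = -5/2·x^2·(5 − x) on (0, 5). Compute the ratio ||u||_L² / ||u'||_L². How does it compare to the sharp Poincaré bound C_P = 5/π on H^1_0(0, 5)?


||u||_L² / ||u'||_L² = 5*sqrt(14)/14 < C_P = 5/π.

u(x) = -5/2·x^2·(5 − x), so u'(x) = 5*x*(3*x - 10)/2.
u(x) = -5/2·x^2·(5 − x) vanishes at x = 0 and x = 5, so u ∈ H^1_0(0, 5). Differentiate via the product rule and integrate the resulting polynomials term by term.
  ∫_0^5 u² dx = ∫_0^5 (25*x^6/4 - 125*x^5/2 + 625*x^4/4) dx. Term by term:
    ∫_0^5 25*x^6/4 dx = 1953125/28;  ∫_0^5 -125*x^5/2 dx = -1953125/12;  ∫_0^5 625*x^4/4 dx = 390625/4.
  Sum: 1953125/28 − 1953125/12 + 390625/4 = 390625/84.
  ∫_0^5 (u')² dx = ∫_0^5 (225*x^4/4 - 375*x^3 + 625*x^2) dx. Term by term:
    ∫_0^5 225*x^4/4 dx = 140625/4;  ∫_0^5 -375*x^3 dx = -234375/4;  ∫_0^5 625*x^2 dx = 78125/3.
  Sum: 140625/4 − 234375/4 + 78125/3 = 15625/6.
∫_0^5 u² dx = 390625/84, so ||u||_L² = 625*sqrt(21)/42.
∫_0^5 (u')² dx = 15625/6, so ||u'||_L² = 125*sqrt(6)/6.
Ratio ||u||_L² / ||u'||_L² = 5*sqrt(14)/14.
Sharp Poincaré constant on H^1_0(0, 5) is C_P = L/π = 5/π, achieved by sin(π/5·x).
A polynomial bump cannot attain the sharp Poincaré constant (only the first sine eigenfunction does), so the ratio is strictly less than C_P, consistent with ||u||_L² ≤ C_P ||u'||_L².


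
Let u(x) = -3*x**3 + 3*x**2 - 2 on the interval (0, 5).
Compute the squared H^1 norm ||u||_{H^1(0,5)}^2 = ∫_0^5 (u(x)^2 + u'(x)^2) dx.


||u||_{H^1}^2 = 670890/7

The H^1 norm (squared) on an interval (0, L) is
  ||u||_{H^1}^2 = ∫_0^L u(x)^2 dx + ∫_0^L u'(x)^2 dx.
Compute u'(x) = -9*x**2 + 6*x.
Then u(x)^2 = 9*x**6 - 18*x**5 + 9*x**4 + 12*x**3 - 12*x**2 + 4 and u'(x)^2 = 81*x**4 - 108*x**3 + 36*x**2.
Integrate each monomial from 0 to 5 using ∫_0^5 c·x^n dx = c·5^(n+1)/(n+1):
  ∫_0^5 u(x)^2 dx = ∫_0^5 (9*x^6 - 18*x^5 + 9*x^4 + 12*x^3 - 12*x^2 + 4) dx. Term by term:
    ∫_0^5 9*x^6 dx = 703125/7;  ∫_0^5 -18*x^5 dx = -46875;  ∫_0^5 9*x^4 dx = 5625;
    ∫_0^5 12*x^3 dx = 1875;  ∫_0^5 -12*x^2 dx = -500;  ∫_0^5 4 dx = 20.
  Sum: 703125/7 − 46875 + 5625 + 1875 − 500 + 20 = 424140/7.
  ∫_0^5 u'(x)^2 dx = ∫_0^5 (81*x^4 - 108*x^3 + 36*x^2) dx. Term by term:
    ∫_0^5 81*x^4 dx = 50625;  ∫_0^5 -108*x^3 dx = -16875;  ∫_0^5 36*x^2 dx = 1500.
  Sum: 50625 − 16875 + 1500 = 35250.
Adding: ||u||_{H^1}^2 = 424140/7 + 35250 = 670890/7.


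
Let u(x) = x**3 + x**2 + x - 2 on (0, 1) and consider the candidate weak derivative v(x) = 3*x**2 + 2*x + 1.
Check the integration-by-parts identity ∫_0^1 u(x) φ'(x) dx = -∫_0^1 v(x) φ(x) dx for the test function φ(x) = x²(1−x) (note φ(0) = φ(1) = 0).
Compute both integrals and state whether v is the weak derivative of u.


LHS = -17/60, RHS = -17/60. Yes, v = u' weakly.

u(x) = x**3 + x**2 + x - 2, classical derivative u'(x) = 3*x**2 + 2*x + 1.
φ(x) = x²(1−x), so φ'(x) = x*(2 - 3*x).
Note φ(0) = φ(1) = 0, so the boundary term u·φ vanishes.
LHS = ∫_0^1 u(x) φ'(x) dx = ∫_0^1 (-3*x^5 - x^4 - x^3 + 8*x^2 - 4*x) dx. Term by term:
  ∫_0^1 -3*x^5 dx = -1/2;  ∫_0^1 -x^4 dx = -1/5;  ∫_0^1 -x^3 dx = -1/4;
  ∫_0^1 8*x^2 dx = 8/3;  ∫_0^1 -4*x dx = -2.
Sum: -1/2 − 1/5 − 1/4 + 8/3 − 2 = -17/60.
So LHS = -17/60.
∫_0^1 v(x) φ(x) dx = ∫_0^1 (-3*x^5 + x^4 + x^3 + x^2) dx. Term by term:
  ∫_0^1 -3*x^5 dx = -1/2;  ∫_0^1 x^4 dx = 1/5;  ∫_0^1 x^3 dx = 1/4;
  ∫_0^1 x^2 dx = 1/3.
Sum: -1/2 + 1/5 + 1/4 + 1/3 = 17/60.
So RHS = -∫_0^1 v(x) φ(x) dx = -17/60.
LHS = RHS, so the identity holds for this test φ.
Moreover u is smooth here and v(x) = u'(x) = 3*x**2 + 2*x + 1 pointwise, so the identity holds for every test function. Hence v is the weak derivative of u.


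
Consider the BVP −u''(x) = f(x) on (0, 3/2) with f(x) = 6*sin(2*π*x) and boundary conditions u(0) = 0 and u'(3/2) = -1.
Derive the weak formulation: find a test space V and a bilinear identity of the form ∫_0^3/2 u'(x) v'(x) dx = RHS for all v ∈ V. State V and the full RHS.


V = {v ∈ H^1(0, 3/2) : v(0) = 0} (test functions vanish at x = 0 where u is specified); weak form: ∫_0^3/2 u'v' dx = ∫_0^3/2 (6*sin(2*π*x)) v dx − v(3/2) for all v ∈ V.

Multiply both sides by a test function v and integrate from 0 to 3/2:
  ∫_0^3/2 −u''(x) v(x) dx = ∫_0^3/2 f(x) v(x) dx.
Integrate the LHS by parts once:
  ∫_0^3/2 −u'' v dx = −[u'(x) v(x)]_0^3/2 + ∫_0^3/2 u'(x) v'(x) dx.
Thus ∫_0^3/2 u'(x) v'(x) dx = ∫_0^3/2 f(x) v(x) dx + [u'(x) v(x)]_0^3/2.
Choose V so that boundary terms are either known or forced to vanish.
Mixed BC: u(0) = 0 (Dirichlet) and u'(3/2) = -1 (Neumann). Define V = {v ∈ H^1(0, 3/2) : v(0) = 0}. Then [u' v]_0^3/2 = u'(3/2)·v(3/2) − u'(0)·0 = − v(3/2).
Weak formulation: find u (satisfying any essential BC) such that ∫_0^3/2 u'(x) v'(x) dx = ∫_0^3/2 f v dx − v(3/2) for all v ∈ V (Dirichlet at 0 absorbed into V; Neumann datum at x = 3/2 contributes the boundary term).
Substituting f(x) = 6*sin(2*π*x), the right-hand side is ∫_0^3/2 (6*sin(2*π*x)) v dx − v(3/2).


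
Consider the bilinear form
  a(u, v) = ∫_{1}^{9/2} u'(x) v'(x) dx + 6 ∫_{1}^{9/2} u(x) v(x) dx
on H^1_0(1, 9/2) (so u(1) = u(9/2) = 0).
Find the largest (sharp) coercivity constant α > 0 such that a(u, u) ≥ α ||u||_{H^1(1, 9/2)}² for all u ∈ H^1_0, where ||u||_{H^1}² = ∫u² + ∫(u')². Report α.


α = 1

Coercivity of a(·,·) on H^1_0(1, 9/2) means a(u, u) ≥ α ||u||_{H^1}² for every u ∈ H^1_0.
The interval has length L = 7/2, and Poincaré/coercivity depend only on L. Here a(u, u) = ∫(u')² + (6)·∫u².
Here c = 6 ≥ 1, so a(u,u) = ∫(u')² + c∫u² ≥ ∫(u')² + ∫u² = ||u||_{H^1}², i.e. α = 1 works. No larger α is possible: a(u,u) ≥ α||u||_{H^1}² means (1−α)∫(u')² ≥ (α−c)∫u², and for the modes u_n = sin(nπ(x−x₀)/L) (x₀ the left endpoint) one has ∫u_n²/∫(u_n')² = (L/(nπ))² → 0, so a(u_n,u_n)/||u_n||_{H^1}² → 1. Hence the optimal constant is α = 1.
Therefore α = 1.


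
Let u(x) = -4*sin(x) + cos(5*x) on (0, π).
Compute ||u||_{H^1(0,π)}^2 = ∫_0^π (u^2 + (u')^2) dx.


||u||_{H^1(0,π)}^2 = 29*π

u'(x) = -5*sin(5*x) - 4*cos(x).
Expand u² and (u')² and integrate term by term on (0, π), using: for integers n ≥ 1, ∫_0^π sin²(nx) dx = ∫_0^π cos²(nx) dx = π/2; for n ≠ n', ∫_0^π sin(nx)sin(n'x) dx = ∫_0^π cos(nx)cos(n'x) dx = 0; and by product-to-sum, ∫_0^π sin(nx)cos(n'x) dx = ½∫_0^π [sin((n+n')x) + sin((n−n')x)] dx, which is 0 when n+n' is even and 2n/(n²−n'²) when n+n' is odd (it need not vanish on (0, π)).
  u² squared terms: (-4)²·∫sin(x)² dx = 16·π/2 = 8*π;  (1)²·∫cos(5x)² dx = 1·π/2 = π/2.
  u² cross terms: 2·(-4)·(1)·∫sin(x)·cos(5x) dx = -8·(0) = 0.
  So ∫_0^π u² dx = 8*π + π/2 + 0 = 17*π/2.
  (u')² squared terms: (-5)²·∫sin(5x)² dx = 25·π/2 = 25*π/2;  (-4)²·∫cos(x)² dx = 16·π/2 = 8*π.
  (u')² cross terms: 2·(-5)·(-4)·∫sin(5x)·cos(x) dx = 40·(0) = 0.
  So ∫_0^π (u')² dx = 25*π/2 + 8*π + 0 = 41*π/2.
||u||_{H^1}^2 = (17*π/2) + (41*π/2) = 29*π.


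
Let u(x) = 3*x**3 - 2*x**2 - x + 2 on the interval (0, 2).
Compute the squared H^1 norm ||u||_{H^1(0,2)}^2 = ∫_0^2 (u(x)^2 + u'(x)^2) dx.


||u||_{H^1}^2 = 10926/35

The H^1 norm (squared) on an interval (0, L) is
  ||u||_{H^1}^2 = ∫_0^L u(x)^2 dx + ∫_0^L u'(x)^2 dx.
Compute u'(x) = 9*x**2 - 4*x - 1.
Then u(x)^2 = 9*x**6 - 12*x**5 - 2*x**4 + 16*x**3 - 7*x**2 - 4*x + 4 and u'(x)^2 = 81*x**4 - 72*x**3 - 2*x**2 + 8*x + 1.
Integrate each monomial from 0 to 2 using ∫_0^2 c·x^n dx = c·2^(n+1)/(n+1):
  ∫_0^2 u(x)^2 dx = ∫_0^2 (9*x^6 - 12*x^5 - 2*x^4 + 16*x^3 - 7*x^2 - 4*x + 4) dx. Term by term:
    ∫_0^2 9*x^6 dx = 1152/7;  ∫_0^2 -12*x^5 dx = -128;  ∫_0^2 -2*x^4 dx = -64/5;
    ∫_0^2 16*x^3 dx = 64;  ∫_0^2 -7*x^2 dx = -56/3;  ∫_0^2 -4*x dx = -8;
    ∫_0^2 4 dx = 8.
  Sum: 1152/7 − 128 − 64/5 + 64 − 56/3 − 8 + 8 = 7256/105.
  ∫_0^2 u'(x)^2 dx = ∫_0^2 (81*x^4 - 72*x^3 - 2*x^2 + 8*x + 1) dx. Term by term:
    ∫_0^2 81*x^4 dx = 2592/5;  ∫_0^2 -72*x^3 dx = -288;  ∫_0^2 -2*x^2 dx = -16/3;
    ∫_0^2 8*x dx = 16;  ∫_0^2 1 dx = 2.
  Sum: 2592/5 − 288 − 16/3 + 16 + 2 = 3646/15.
Adding: ||u||_{H^1}^2 = 7256/105 + 3646/15 = 10926/35.
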